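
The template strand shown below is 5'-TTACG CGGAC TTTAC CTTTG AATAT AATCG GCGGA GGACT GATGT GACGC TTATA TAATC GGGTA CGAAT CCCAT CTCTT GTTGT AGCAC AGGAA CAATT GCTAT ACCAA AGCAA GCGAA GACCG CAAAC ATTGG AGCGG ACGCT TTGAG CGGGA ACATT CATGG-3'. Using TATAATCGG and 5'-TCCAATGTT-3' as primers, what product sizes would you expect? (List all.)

The forward primer TATAATCGG matches the top strand at positions 23–31, 54–62.
The reverse primer's reverse complement is AACATTGGA, matching at positions 128–136.
Each forward site pairs with the reverse site to give a product ending at position 136: sizes 114, 83 bp.

114 bp, 83 bp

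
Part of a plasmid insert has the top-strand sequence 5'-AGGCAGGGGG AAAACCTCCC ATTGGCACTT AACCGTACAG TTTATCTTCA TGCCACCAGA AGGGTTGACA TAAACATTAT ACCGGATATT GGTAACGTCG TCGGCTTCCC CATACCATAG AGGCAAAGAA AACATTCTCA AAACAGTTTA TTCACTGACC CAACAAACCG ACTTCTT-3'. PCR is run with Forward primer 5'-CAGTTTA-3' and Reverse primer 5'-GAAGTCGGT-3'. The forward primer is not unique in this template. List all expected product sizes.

The forward primer CAGTTTA matches the top strand at positions 38–44, 144–150.
The reverse primer's reverse complement is ACCGACTTC, matching at positions 167–175.
Each forward site pairs with the reverse site to give a product ending at position 175: sizes 138, 32 bp.

138 bp, 32 bp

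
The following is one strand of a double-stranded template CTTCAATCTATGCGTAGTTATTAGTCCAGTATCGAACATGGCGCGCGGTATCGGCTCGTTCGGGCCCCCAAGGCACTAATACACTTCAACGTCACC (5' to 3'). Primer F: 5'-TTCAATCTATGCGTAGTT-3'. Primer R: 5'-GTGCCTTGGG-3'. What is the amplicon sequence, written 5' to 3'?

5'-TTCAATCTATGCGTAGTTATTAGTCCAGTATCGAACATGGCGCGCGGTATCGGCTCGTTCGGGCCCCCAAGGCAC-3'

The forward primer matches the template at positions 2–19.
Taking the reverse complement of GTGCCTTGGG gives CCCAAGGCAC, found at positions 67–76 on the template; the primer anneals here to the top strand with its 3' end pointing upstream.
The product is the template from position 2 through 76 (75 bp).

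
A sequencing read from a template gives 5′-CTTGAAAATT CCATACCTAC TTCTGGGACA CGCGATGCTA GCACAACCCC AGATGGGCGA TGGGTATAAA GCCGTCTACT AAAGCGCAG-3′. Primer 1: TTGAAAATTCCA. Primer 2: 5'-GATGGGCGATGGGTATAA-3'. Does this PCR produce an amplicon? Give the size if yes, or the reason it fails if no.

Primer 1 (TTGAAAATTCCA) matches the top strand at positions 2–13 (3' end points downstream).
Primer 2 (GATGGGCGATGGGTATAA) also matches the top strand directly, at positions 52–69 — its reverse complement TTATACCCATCGCCCATC is not present.
Both primers anneal to the bottom strand with 3' ends pointing the same way, so neither can prime synthesis back toward the other.

No product — both primers anneal to the same strand and extend in the same direction.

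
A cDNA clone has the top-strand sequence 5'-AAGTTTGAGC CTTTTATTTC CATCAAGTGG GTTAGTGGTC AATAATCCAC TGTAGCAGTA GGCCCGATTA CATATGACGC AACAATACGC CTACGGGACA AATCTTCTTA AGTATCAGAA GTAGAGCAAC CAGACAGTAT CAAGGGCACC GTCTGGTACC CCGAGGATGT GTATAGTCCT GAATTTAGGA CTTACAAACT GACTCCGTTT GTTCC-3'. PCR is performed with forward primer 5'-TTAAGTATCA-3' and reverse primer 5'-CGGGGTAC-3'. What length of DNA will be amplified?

The forward primer matches the template at positions 108–117.
The reverse primer's reverse complement is GTACCCCG, which matches the template at positions 156–163.
The product runs from position 108 to position 163, so its length is 163 − 108 + 1 = 56 bp.

56 bp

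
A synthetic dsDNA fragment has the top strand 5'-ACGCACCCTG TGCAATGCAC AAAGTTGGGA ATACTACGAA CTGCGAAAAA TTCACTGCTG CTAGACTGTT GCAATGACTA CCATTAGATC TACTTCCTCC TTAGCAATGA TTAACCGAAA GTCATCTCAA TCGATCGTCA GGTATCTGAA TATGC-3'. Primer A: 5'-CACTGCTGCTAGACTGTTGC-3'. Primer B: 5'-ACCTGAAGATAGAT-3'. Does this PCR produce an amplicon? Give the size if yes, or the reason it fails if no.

Primer B (ACCTGAAGATAGAT) does not match the top strand, and its reverse complement ATCTATCTTCAGGT does not match either.
With no annealing site for primer B, no amplification occurs.

No product — primer B has no binding site in the template.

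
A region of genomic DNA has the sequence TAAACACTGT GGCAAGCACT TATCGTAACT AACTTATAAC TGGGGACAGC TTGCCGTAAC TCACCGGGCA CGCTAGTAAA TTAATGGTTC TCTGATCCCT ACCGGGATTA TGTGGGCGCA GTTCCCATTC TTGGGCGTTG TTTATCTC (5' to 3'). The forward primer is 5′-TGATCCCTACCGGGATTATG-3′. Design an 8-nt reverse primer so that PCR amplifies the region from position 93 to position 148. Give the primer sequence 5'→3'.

5'-GAGATAAA-3'

The product's 3' end on the top strand is position 148.
The reverse primer anneals to the top strand over positions 141–148, i.e. to TTTATCTC.
Its sequence written 5'→3' is the reverse complement: GAGATAAA.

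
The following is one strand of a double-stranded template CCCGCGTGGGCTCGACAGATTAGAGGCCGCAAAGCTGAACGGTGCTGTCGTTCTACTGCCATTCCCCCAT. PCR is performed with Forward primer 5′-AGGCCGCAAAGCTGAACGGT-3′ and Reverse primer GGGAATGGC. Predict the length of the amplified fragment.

43 bp

The forward primer matches the template at positions 24–43.
Taking the reverse complement of GGGAATGGC gives GCCATTCCC, found at positions 58–66 on the template; the primer anneals here to the top strand with its 3' end pointing upstream.
The product runs from position 24 to position 66, so its length is 66 − 24 + 1 = 43 bp.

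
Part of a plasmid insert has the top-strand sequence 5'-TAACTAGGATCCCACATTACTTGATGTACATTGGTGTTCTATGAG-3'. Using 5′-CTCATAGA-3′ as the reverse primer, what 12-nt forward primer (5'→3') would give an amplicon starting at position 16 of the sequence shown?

5'-ATTACTTGATGT-3'

The reverse primer's reverse complement TCTATGAG matches the template at positions 38–45; the product starts at position 16.
The forward primer is identical to the top strand over positions 16–27: ATTACTTGATGT.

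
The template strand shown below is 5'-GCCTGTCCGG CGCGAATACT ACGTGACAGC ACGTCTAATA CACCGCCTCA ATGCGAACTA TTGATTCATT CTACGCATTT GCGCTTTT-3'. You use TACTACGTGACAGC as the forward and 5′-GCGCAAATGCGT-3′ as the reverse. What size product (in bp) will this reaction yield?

68 bp

Scanning the template, TACTACGTGACAGC occurs at positions 17–30; this primer anneals to the bottom strand there with its 3' end pointing downstream.
Taking the reverse complement of GCGCAAATGCGT gives ACGCATTTGCGC, found at positions 73–84 on the template; the primer anneals here to the top strand with its 3' end pointing upstream.
Amplicon spans positions 17–84: 68 bp.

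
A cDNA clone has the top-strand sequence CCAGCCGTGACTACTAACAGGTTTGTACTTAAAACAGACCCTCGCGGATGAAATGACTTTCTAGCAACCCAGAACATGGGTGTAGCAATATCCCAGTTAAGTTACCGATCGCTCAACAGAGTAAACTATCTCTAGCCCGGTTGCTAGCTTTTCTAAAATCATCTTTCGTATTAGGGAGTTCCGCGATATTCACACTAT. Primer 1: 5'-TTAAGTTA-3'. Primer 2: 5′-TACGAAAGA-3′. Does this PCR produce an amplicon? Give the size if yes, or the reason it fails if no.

Yes — a 74 bp product.

Primer 1 (TTAAGTTA) matches the top strand at positions 97–104; it acts as a forward primer.
Primer 2's reverse complement is TCTTTCGTA, matching the top strand at positions 162–170; it acts as a reverse primer.
The 3' ends face each other across positions 97–170, giving a 74 bp product.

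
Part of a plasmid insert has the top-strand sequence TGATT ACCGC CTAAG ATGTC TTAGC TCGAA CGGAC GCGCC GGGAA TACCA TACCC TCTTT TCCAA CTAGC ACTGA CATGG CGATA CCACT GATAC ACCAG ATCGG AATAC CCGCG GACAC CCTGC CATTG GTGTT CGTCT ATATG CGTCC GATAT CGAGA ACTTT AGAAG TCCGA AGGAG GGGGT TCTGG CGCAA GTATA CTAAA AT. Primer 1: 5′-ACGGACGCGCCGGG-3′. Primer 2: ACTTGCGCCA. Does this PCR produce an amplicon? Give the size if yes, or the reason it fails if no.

Yes — a 168 bp product.

Primer 1 (ACGGACGCGCCGGG) matches the top strand at positions 30–43; it acts as a forward primer.
Primer 2's reverse complement is TGGCGCAAGT, matching the top strand at positions 188–197; it acts as a reverse primer.
The 3' ends face each other across positions 30–197, giving a 168 bp product.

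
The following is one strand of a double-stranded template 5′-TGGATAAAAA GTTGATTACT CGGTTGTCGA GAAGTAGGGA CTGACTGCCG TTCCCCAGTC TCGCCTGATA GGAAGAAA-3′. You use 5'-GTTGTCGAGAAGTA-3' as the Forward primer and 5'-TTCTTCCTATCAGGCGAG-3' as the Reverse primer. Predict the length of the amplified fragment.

55 bp

Scanning the template, GTTGTCGAGAAGTA occurs at positions 23–36; this primer anneals to the bottom strand there with its 3' end pointing downstream.
The reverse primer's reverse complement is CTCGCCTGATAGGAAGAA, which matches the template at positions 60–77.
The product runs from position 23 to position 77, so its length is 77 − 23 + 1 = 55 bp.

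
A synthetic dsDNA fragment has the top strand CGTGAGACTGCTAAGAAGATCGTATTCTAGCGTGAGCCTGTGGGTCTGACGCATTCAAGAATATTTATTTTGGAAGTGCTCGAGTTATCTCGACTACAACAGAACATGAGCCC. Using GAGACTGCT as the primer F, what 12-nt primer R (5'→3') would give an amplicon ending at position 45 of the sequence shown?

5'-ACCCACAGGCTC-3'

The forward primer binds at positions 4–12; the product's 3' end on the top strand is position 45.
The reverse primer anneals to the top strand over positions 34–45, i.e. to GAGCCTGTGGGT.
Its sequence written 5'→3' is the reverse complement: ACCCACAGGCTC.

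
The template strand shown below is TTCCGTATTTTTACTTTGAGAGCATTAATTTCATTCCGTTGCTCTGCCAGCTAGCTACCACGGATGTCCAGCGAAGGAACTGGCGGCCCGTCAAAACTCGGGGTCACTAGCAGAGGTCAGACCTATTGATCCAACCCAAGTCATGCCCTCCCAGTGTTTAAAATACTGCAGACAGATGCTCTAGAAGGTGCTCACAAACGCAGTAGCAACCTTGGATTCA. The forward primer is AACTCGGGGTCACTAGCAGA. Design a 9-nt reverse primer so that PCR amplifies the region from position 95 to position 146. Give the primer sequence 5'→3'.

5'-GCATGACTT-3'

The product's 3' end on the top strand is position 146.
The reverse primer anneals to the top strand over positions 138–146, i.e. to AAGTCATGC.
Its sequence written 5'→3' is the reverse complement: GCATGACTT.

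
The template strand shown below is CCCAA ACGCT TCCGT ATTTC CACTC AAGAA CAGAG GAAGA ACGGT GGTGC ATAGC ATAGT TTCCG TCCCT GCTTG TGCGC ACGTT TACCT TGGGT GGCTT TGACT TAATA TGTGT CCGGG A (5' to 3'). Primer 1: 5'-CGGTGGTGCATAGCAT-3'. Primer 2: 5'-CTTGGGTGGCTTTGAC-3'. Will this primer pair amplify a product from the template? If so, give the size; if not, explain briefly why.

No product — both primers anneal to the same strand and extend in the same direction.

Primer 1 (CGGTGGTGCATAGCAT) matches the top strand at positions 42–57 (3' end points downstream).
Primer 2 (CTTGGGTGGCTTTGAC) also matches the top strand directly, at positions 89–104 — its reverse complement GTCAAAGCCACCCAAG is not present.
Both primers anneal to the bottom strand with 3' ends pointing the same way, so neither can prime synthesis back toward the other.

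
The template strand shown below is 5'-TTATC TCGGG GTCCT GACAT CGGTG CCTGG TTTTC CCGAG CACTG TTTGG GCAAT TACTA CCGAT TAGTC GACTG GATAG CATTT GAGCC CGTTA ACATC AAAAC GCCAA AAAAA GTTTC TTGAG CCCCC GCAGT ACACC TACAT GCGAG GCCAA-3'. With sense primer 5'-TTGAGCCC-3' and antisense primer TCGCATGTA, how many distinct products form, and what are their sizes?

The forward primer TTGAGCCC matches the top strand at positions 84–91, 121–128.
The reverse primer's reverse complement is TACATGCGA, matching at positions 141–149.
Each forward site pairs with the reverse site to give a product ending at position 149: sizes 66, 29 bp.

Two products: 66 bp, 29 bp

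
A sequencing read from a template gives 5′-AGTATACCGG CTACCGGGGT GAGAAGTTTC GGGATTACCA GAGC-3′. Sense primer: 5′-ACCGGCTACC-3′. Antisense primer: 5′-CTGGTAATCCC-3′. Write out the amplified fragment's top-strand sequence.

Forward primer ACCGGCTACC is found on the top strand at positions 6–15.
Reverse complement of the reverse primer: GGGATTACCAG. This occurs on the top strand at positions 31–41.
The product is the template from position 6 through 41 (36 bp).

5'-ACCGGCTACCGGGGTGAGAAGTTTCGGGATTACCAG-3'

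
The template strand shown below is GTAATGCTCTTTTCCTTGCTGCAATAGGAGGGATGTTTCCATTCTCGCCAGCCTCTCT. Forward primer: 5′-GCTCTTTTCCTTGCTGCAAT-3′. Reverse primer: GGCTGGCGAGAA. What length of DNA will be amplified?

The forward primer matches the template at positions 6–25.
The reverse primer's reverse complement is TTCTCGCCAGCC, which matches the template at positions 42–53.
Product length = (reverse-primer end) − (forward-primer start) + 1 = 53 − 6 + 1 = 48 bp.

48 bp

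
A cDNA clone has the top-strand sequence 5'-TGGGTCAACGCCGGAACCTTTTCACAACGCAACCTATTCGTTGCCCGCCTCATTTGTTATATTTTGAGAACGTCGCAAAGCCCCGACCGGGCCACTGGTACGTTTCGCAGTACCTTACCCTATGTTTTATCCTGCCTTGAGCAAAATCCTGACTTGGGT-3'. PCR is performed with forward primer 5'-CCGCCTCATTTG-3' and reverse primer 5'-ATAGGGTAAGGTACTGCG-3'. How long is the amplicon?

The forward primer matches the template at positions 45–56.
The reverse primer's reverse complement is CGCAGTACCTTACCCTAT, which matches the template at positions 106–123.
Amplicon spans positions 45–123: 79 bp.

79 bp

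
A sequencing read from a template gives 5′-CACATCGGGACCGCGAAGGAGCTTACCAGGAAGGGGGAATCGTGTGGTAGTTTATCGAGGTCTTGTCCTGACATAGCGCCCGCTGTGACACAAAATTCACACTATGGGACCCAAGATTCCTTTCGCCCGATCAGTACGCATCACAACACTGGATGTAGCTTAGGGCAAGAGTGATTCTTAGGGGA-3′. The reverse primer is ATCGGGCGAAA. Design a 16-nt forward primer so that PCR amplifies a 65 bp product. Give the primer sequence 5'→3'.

The reverse primer's reverse complement TTTCGCCCGAT matches the template at positions 121–131, so the product ends at position 131.
A 65 bp product then starts at position 131 − 65 + 1 = 67.
The forward primer is identical to the top strand there: CCTGACATAGCGCCCG.

5'-CCTGACATAGCGCCCG-3'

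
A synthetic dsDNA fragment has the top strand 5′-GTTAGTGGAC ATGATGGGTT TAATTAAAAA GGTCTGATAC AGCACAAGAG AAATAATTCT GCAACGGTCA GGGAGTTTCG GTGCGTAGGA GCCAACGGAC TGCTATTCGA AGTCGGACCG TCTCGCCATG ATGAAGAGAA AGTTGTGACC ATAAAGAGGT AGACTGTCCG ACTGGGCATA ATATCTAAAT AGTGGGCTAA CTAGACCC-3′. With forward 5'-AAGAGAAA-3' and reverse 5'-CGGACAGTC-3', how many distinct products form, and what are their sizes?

Two products: 125 bp, 37 bp

The forward primer AAGAGAAA matches the top strand at positions 46–53, 134–141.
The reverse primer's reverse complement is GACTGTCCG, matching at positions 162–170.
Each forward site pairs with the reverse site to give a product ending at position 170: sizes 125, 37 bp.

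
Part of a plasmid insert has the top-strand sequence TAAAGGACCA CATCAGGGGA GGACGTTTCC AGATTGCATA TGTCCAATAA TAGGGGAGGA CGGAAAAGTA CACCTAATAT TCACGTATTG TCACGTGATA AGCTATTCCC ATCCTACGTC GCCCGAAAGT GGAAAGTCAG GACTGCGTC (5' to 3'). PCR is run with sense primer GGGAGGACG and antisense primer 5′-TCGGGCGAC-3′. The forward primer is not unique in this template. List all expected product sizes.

110 bp, 73 bp

The forward primer GGGAGGACG matches the top strand at positions 17–25, 54–62.
The reverse primer's reverse complement is GTCGCCCGA, matching at positions 118–126.
Each forward site pairs with the reverse site to give a product ending at position 126: sizes 110, 73 bp.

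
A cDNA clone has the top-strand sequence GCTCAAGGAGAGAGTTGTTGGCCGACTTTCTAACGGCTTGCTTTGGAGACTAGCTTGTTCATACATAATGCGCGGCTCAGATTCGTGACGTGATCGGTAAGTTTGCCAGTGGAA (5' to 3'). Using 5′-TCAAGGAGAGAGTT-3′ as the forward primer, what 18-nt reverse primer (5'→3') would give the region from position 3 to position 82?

5'-ATCTGAGCCGCGCATTAT-3'

The product's 3' end on the top strand is position 82.
The reverse primer anneals to the top strand over positions 65–82, i.e. to ATAATGCGCGGCTCAGAT.
Its sequence written 5'→3' is the reverse complement: ATCTGAGCCGCGCATTAT.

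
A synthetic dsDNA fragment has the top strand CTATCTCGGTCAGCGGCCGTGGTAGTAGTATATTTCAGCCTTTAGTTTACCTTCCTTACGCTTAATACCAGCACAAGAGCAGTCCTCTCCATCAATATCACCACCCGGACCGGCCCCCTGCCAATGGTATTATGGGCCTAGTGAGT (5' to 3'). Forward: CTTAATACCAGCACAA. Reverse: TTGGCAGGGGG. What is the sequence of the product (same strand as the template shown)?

The forward primer matches the template at positions 61–76.
Taking the reverse complement of TTGGCAGGGGG gives CCCCCTGCCAA, found at positions 114–124 on the template; the primer anneals here to the top strand with its 3' end pointing upstream.
The product is the template from position 61 through 124 (64 bp).

5'-CTTAATACCAGCACAAGAGCAGTCCTCTCCATCAATATCACCACCCGGACCGGCCCCCTGCCAA-3'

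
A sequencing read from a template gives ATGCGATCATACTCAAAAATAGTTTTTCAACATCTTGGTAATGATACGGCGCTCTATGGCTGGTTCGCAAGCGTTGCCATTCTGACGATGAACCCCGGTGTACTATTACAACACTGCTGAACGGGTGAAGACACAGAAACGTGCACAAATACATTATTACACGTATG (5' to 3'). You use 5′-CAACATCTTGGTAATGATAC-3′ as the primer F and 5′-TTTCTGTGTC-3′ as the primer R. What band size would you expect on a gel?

112 bp

Forward primer CAACATCTTGGTAATGATAC is found on the top strand at positions 28–47.
The reverse primer's reverse complement is GACACAGAAA, which matches the template at positions 130–139.
The product runs from position 28 to position 139, so its length is 139 − 28 + 1 = 112 bp.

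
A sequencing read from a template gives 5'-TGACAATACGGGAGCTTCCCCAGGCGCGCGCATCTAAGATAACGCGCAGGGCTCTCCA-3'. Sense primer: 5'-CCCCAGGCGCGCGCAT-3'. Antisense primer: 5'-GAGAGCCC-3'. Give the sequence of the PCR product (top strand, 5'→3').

The forward primer matches the template at positions 18–33.
The reverse primer's reverse complement is GGGCTCTC, which matches the template at positions 49–56.
The product is the template from position 18 through 56 (39 bp).

5'-CCCCAGGCGCGCGCATCTAAGATAACGCGCAGGGCTCTC-3'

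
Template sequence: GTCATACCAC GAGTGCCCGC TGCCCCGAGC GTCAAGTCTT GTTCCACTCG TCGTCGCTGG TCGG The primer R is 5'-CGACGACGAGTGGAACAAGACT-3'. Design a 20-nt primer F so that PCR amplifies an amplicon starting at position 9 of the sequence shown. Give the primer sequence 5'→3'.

5'-ACGAGTGCCCGCTGCCCCGA-3'

The reverse primer's reverse complement AGTCTTGTTCCACTCGTCGTCG matches the template at positions 35–56; the product starts at position 9.
The forward primer is identical to the top strand over positions 9–28: ACGAGTGCCCGCTGCCCCGA.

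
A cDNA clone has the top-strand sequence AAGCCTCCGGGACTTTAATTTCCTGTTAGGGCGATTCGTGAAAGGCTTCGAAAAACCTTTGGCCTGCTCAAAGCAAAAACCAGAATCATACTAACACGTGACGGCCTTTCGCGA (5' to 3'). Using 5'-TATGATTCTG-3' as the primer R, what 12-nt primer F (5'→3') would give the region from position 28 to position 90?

The reverse primer's reverse complement CAGAATCATA matches the template at positions 81–90; the product starts at position 28.
The forward primer is identical to the top strand over positions 28–39: AGGGCGATTCGT.

5'-AGGGCGATTCGT-3'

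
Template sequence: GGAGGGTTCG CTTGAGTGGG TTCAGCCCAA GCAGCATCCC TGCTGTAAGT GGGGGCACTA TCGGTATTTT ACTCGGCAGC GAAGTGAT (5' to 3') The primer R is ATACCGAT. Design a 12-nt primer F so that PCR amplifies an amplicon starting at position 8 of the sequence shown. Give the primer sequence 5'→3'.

5'-TCGCTTGAGTGG-3'

The reverse primer's reverse complement ATCGGTAT matches the template at positions 60–67; the product starts at position 8.
The forward primer is identical to the top strand over positions 8–19: TCGCTTGAGTGG.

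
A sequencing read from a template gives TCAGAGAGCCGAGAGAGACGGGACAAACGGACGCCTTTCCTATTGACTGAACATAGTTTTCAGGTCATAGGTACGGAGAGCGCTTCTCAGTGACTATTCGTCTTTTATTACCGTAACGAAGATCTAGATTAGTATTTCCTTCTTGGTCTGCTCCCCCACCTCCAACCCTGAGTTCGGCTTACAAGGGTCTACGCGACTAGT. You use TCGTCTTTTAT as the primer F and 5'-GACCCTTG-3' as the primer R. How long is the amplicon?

92 bp

Forward primer TCGTCTTTTAT is found on the top strand at positions 98–108.
Taking the reverse complement of GACCCTTG gives CAAGGGTC, found at positions 182–189 on the template; the primer anneals here to the top strand with its 3' end pointing upstream.
The product runs from position 98 to position 189, so its length is 189 − 98 + 1 = 92 bp.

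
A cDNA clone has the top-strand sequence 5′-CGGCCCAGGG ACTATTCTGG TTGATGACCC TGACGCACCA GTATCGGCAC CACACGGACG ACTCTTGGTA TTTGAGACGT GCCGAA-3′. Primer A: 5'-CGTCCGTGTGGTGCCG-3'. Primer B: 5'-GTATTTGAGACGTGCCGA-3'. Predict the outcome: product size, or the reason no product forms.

No product — the primers' 3' ends point away from each other.

Primer A (CGTCCGTGTGGTGCCG) has reverse complement CGGCACCACACGGACG, which matches the top strand at positions 45–60; primer A anneals to the top strand there with its 3' end pointing upstream toward position 45.
Primer B (GTATTTGAGACGTGCCGA) matches the top strand directly at positions 68–85; it anneals to the bottom strand with its 3' end pointing downstream toward position 85.
The 3' ends diverge (primer A extends toward position 1, primer B toward position 86), so the primers never converge on a shared product.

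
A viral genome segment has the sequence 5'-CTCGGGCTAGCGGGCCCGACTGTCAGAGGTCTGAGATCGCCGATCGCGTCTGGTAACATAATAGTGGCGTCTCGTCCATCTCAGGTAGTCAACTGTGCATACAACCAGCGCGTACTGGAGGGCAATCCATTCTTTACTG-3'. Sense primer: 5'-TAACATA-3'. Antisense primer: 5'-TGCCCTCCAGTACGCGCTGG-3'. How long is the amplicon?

Forward primer TAACATA is found on the top strand at positions 54–60.
Reverse complement of the reverse primer: CCAGCGCGTACTGGAGGGCA. This occurs on the top strand at positions 105–124.
Amplicon spans positions 54–124: 71 bp.

71 bp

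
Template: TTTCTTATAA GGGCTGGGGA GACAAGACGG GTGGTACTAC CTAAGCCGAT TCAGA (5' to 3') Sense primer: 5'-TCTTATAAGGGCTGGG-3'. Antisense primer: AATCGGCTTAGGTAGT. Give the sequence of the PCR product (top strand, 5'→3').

5'-TCTTATAAGGGCTGGGGAGACAAGACGGGTGGTACTACCTAAGCCGATT-3'

The forward primer matches the template at positions 3–18.
Taking the reverse complement of AATCGGCTTAGGTAGT gives ACTACCTAAGCCGATT, found at positions 36–51 on the template; the primer anneals here to the top strand with its 3' end pointing upstream.
The product is the template from position 3 through 51 (49 bp).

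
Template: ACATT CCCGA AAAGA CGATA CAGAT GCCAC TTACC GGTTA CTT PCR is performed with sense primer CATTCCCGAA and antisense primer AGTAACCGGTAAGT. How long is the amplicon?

Forward primer CATTCCCGAA is found on the top strand at positions 2–11.
Reverse complement of the reverse primer: ACTTACCGGTTACT. This occurs on the top strand at positions 29–42.
Amplicon spans positions 2–42: 41 bp.

41 bp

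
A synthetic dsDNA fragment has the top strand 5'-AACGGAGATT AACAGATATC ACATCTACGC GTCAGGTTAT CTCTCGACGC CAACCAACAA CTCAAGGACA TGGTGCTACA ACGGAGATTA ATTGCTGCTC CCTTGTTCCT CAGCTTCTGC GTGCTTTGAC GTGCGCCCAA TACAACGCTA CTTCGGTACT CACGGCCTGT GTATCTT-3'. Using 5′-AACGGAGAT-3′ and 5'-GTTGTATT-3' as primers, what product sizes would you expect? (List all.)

146 bp, 67 bp

The forward primer AACGGAGAT matches the top strand at positions 1–9, 80–88.
The reverse primer's reverse complement is AATACAAC, matching at positions 139–146.
Each forward site pairs with the reverse site to give a product ending at position 146: sizes 146, 67 bp.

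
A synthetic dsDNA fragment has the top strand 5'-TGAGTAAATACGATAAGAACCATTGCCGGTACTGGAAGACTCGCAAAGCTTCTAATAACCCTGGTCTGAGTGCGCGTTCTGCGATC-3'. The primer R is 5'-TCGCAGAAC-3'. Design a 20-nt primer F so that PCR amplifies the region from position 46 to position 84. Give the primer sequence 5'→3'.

5'-AAGCTTCTAATAACCCTGGT-3'

The reverse primer's reverse complement GTTCTGCGA matches the template at positions 76–84; the product starts at position 46.
The forward primer is identical to the top strand over positions 46–65: AAGCTTCTAATAACCCTGGT.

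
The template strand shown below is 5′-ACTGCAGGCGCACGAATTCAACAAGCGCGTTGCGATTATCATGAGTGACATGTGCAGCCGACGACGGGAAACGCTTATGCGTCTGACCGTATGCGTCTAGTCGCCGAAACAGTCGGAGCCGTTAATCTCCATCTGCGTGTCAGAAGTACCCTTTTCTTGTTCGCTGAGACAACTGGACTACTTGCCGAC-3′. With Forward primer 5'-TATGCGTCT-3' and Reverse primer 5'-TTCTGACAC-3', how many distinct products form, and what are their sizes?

Two products: 70 bp, 56 bp

The forward primer TATGCGTCT matches the top strand at positions 76–84, 90–98.
The reverse primer's reverse complement is GTGTCAGAA, matching at positions 137–145.
Each forward site pairs with the reverse site to give a product ending at position 145: sizes 70, 56 bp.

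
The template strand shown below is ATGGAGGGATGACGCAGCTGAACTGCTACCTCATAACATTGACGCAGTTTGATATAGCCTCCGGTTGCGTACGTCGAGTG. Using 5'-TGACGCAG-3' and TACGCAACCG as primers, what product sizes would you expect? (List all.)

62 bp, 32 bp

The forward primer TGACGCAG matches the top strand at positions 10–17, 40–47.
The reverse primer's reverse complement is CGGTTGCGTA, matching at positions 62–71.
Each forward site pairs with the reverse site to give a product ending at position 71: sizes 62, 32 bp.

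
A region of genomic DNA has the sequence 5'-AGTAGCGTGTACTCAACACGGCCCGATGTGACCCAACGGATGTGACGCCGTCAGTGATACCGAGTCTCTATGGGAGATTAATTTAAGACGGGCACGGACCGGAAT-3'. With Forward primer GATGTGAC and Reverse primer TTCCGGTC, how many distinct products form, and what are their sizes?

The forward primer GATGTGAC matches the top strand at positions 25–32, 39–46.
The reverse primer's reverse complement is GACCGGAA, matching at positions 97–104.
Each forward site pairs with the reverse site to give a product ending at position 104: sizes 80, 66 bp.

Two products: 80 bp, 66 bp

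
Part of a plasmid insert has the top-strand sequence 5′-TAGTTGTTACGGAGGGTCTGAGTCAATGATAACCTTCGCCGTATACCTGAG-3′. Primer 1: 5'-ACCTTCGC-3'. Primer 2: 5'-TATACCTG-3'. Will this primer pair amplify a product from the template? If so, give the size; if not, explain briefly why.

Primer 1 (ACCTTCGC) matches the top strand at positions 32–39 (3' end points downstream).
Primer 2 (TATACCTG) also matches the top strand directly, at positions 42–49 — its reverse complement CAGGTATA is not present.
Both primers anneal to the bottom strand with 3' ends pointing the same way, so neither can prime synthesis back toward the other.

No product — both primers anneal to the same strand and extend in the same direction.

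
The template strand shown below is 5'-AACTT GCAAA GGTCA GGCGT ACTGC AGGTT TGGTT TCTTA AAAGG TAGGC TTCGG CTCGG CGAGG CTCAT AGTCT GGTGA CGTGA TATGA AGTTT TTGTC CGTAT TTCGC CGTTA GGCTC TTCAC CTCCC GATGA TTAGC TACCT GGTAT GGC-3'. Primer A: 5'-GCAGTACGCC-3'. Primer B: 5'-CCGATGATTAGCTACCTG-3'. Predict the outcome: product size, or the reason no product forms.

No product — the primers' 3' ends point away from each other.

Primer A (GCAGTACGCC) has reverse complement GGCGTACTGC, which matches the top strand at positions 16–25; primer A anneals to the top strand there with its 3' end pointing upstream toward position 16.
Primer B (CCGATGATTAGCTACCTG) matches the top strand directly at positions 129–146; it anneals to the bottom strand with its 3' end pointing downstream toward position 146.
The 3' ends diverge (primer A extends toward position 1, primer B toward position 153), so the primers never converge on a shared product.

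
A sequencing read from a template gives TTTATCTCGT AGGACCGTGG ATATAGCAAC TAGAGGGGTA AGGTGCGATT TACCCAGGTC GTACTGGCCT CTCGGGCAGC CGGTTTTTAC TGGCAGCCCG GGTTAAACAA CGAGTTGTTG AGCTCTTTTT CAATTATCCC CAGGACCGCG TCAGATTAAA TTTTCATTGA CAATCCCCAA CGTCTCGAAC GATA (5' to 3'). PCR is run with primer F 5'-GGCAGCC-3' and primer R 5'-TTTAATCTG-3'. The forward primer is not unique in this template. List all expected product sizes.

86 bp, 69 bp

The forward primer GGCAGCC matches the top strand at positions 75–81, 92–98.
The reverse primer's reverse complement is CAGATTAAA, matching at positions 152–160.
Each forward site pairs with the reverse site to give a product ending at position 160: sizes 86, 69 bp.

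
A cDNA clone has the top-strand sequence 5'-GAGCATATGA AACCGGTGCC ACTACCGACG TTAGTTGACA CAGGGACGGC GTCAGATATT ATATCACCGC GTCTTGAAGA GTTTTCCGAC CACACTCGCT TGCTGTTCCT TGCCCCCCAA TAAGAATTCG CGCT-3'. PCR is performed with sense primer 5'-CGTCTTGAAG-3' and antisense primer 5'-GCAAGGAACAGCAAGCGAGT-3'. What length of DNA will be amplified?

The forward primer matches the template at positions 70–79.
Reverse complement of the reverse primer: ACTCGCTTGCTGTTCCTTGC. This occurs on the top strand at positions 94–113.
Amplicon spans positions 70–113: 44 bp.

44 bp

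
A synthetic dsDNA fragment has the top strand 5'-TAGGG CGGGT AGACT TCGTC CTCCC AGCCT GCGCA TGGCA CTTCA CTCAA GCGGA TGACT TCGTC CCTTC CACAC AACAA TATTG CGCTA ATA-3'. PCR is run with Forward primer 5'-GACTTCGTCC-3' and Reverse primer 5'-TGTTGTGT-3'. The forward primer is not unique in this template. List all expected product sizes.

The forward primer GACTTCGTCC matches the top strand at positions 12–21, 57–66.
The reverse primer's reverse complement is ACACAACA, matching at positions 72–79.
Each forward site pairs with the reverse site to give a product ending at position 79: sizes 68, 23 bp.

68 bp, 23 bp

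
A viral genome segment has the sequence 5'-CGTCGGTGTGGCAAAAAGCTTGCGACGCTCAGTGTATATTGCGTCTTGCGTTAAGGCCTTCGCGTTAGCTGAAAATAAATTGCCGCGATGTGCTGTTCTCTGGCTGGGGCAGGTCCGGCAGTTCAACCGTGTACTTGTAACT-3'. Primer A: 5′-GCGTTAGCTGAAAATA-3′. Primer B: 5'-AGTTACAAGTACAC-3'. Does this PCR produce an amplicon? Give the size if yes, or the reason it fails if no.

Primer A (GCGTTAGCTGAAAATA) matches the top strand at positions 62–77; it acts as a forward primer.
Primer B's reverse complement is GTGTACTTGTAACT, matching the top strand at positions 129–142; it acts as a reverse primer.
The 3' ends face each other across positions 62–142, giving an 81 bp product.

Yes — an 81 bp product.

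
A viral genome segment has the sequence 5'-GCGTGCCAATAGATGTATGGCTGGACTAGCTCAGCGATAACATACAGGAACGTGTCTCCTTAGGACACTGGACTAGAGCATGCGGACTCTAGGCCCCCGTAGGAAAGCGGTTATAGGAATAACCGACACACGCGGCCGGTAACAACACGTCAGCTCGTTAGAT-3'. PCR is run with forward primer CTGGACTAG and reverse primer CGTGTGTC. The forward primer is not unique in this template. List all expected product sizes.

The forward primer CTGGACTAG matches the top strand at positions 21–29, 68–76.
The reverse primer's reverse complement is GACACACG, matching at positions 125–132.
Each forward site pairs with the reverse site to give a product ending at position 132: sizes 112, 65 bp.

112 bp, 65 bp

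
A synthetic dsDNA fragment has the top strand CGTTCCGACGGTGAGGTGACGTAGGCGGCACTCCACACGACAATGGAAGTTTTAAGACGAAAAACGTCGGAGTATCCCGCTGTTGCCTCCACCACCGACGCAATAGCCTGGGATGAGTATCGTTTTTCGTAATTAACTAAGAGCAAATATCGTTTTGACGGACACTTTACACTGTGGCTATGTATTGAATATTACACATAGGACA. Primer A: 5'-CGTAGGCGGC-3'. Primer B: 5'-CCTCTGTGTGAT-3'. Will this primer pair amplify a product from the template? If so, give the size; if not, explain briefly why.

Primer B (CCTCTGTGTGAT) does not match the top strand, and its reverse complement ATCACACAGAGG does not match either.
With no annealing site for primer B, no amplification occurs.

No product — primer B has no binding site in the template.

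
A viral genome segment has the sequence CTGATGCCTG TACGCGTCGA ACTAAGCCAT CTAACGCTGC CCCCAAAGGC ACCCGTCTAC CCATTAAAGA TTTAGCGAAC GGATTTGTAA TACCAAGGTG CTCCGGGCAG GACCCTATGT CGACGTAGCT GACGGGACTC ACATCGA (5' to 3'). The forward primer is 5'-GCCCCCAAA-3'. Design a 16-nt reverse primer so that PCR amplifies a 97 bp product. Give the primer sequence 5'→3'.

The forward primer binds at positions 39–47, so a 97 bp product ends at position 39 + 97 − 1 = 135.
The reverse primer anneals to the top strand over positions 120–135, i.e. to TCGACGTAGCTGACGG.
Its sequence written 5'→3' is the reverse complement: CCGTCAGCTACGTCGA.

5'-CCGTCAGCTACGTCGA-3'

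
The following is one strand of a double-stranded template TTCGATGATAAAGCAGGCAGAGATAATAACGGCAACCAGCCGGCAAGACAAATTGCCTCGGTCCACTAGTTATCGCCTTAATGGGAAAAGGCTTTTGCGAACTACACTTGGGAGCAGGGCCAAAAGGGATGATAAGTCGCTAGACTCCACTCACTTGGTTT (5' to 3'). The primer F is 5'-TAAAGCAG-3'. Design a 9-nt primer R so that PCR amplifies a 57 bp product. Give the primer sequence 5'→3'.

5'-TGGACCGAG-3'

The forward primer binds at positions 9–16, so a 57 bp product ends at position 9 + 57 − 1 = 65.
The reverse primer anneals to the top strand over positions 57–65, i.e. to CTCGGTCCA.
Its sequence written 5'→3' is the reverse complement: TGGACCGAG.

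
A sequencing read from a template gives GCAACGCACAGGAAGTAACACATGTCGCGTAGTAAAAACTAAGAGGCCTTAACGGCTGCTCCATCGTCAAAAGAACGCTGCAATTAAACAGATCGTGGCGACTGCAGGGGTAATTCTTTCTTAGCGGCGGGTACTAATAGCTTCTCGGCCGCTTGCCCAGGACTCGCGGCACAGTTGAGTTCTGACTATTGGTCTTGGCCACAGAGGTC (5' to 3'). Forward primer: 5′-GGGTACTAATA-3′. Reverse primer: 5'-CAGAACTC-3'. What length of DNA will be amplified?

Scanning the template, GGGTACTAATA occurs at positions 129–139; this primer anneals to the bottom strand there with its 3' end pointing downstream.
Taking the reverse complement of CAGAACTC gives GAGTTCTG, found at positions 177–184 on the template; the primer anneals here to the top strand with its 3' end pointing upstream.
Product length = (reverse-primer end) − (forward-primer start) + 1 = 184 − 129 + 1 = 56 bp.

56 bp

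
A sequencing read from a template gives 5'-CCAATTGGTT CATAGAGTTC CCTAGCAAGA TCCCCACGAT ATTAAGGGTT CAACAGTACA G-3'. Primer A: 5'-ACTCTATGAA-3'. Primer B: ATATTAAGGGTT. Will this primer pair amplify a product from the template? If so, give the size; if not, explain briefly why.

Primer A (ACTCTATGAA) has reverse complement TTCATAGAGT, which matches the top strand at positions 9–18; primer A anneals to the top strand there with its 3' end pointing upstream toward position 9.
Primer B (ATATTAAGGGTT) matches the top strand directly at positions 39–50; it anneals to the bottom strand with its 3' end pointing downstream toward position 50.
The 3' ends diverge (primer A extends toward position 1, primer B toward position 61), so the primers never converge on a shared product.

No product — the primers' 3' ends point away from each other.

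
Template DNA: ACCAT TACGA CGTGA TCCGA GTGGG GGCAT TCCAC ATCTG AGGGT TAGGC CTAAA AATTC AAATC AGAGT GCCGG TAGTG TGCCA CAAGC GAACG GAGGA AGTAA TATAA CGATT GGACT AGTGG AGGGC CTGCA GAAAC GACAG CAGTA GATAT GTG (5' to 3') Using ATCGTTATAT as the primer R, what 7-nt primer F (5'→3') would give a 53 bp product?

The reverse primer's reverse complement ATATAACGAT matches the template at positions 105–114, so the product ends at position 114.
A 53 bp product then starts at position 114 − 53 + 1 = 62.
The forward primer is identical to the top strand there: AATCAGA.

5'-AATCAGA-3'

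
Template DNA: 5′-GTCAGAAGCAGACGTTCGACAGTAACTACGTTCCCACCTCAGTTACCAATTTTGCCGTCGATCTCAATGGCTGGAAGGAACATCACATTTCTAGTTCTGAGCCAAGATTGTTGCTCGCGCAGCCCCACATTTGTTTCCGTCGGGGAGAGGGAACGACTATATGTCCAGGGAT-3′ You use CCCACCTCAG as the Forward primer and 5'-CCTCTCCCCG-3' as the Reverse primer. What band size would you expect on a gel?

Scanning the template, CCCACCTCAG occurs at positions 33–42; this primer anneals to the bottom strand there with its 3' end pointing downstream.
Taking the reverse complement of CCTCTCCCCG gives CGGGGAGAGG, found at positions 141–150 on the template; the primer anneals here to the top strand with its 3' end pointing upstream.
Amplicon spans positions 33–150: 118 bp.

118 bp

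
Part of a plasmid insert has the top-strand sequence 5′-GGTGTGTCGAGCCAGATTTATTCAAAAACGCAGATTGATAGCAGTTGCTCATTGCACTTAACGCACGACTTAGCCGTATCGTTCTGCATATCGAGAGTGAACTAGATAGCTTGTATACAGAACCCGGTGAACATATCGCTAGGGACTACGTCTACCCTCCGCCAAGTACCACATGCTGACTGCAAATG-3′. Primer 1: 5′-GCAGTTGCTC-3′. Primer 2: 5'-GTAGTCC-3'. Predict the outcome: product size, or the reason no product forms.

Yes — a 109 bp product.

Primer 1 (GCAGTTGCTC) matches the top strand at positions 41–50; it acts as a forward primer.
Primer 2's reverse complement is GGACTAC, matching the top strand at positions 143–149; it acts as a reverse primer.
The 3' ends face each other across positions 41–149, giving a 109 bp product.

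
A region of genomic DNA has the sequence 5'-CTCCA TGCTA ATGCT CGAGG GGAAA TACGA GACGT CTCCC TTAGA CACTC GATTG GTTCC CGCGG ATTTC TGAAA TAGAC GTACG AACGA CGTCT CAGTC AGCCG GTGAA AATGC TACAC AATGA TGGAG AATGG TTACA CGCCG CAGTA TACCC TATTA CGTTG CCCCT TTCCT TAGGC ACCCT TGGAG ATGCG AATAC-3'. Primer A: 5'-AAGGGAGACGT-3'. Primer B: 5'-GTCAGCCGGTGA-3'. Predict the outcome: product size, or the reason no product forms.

Primer A (AAGGGAGACGT) has reverse complement ACGTCTCCCTT, which matches the top strand at positions 32–42; primer A anneals to the top strand there with its 3' end pointing upstream toward position 32.
Primer B (GTCAGCCGGTGA) matches the top strand directly at positions 98–109; it anneals to the bottom strand with its 3' end pointing downstream toward position 109.
The 3' ends diverge (primer A extends toward position 1, primer B toward position 200), so the primers never converge on a shared product.

No product — the primers' 3' ends point away from each other.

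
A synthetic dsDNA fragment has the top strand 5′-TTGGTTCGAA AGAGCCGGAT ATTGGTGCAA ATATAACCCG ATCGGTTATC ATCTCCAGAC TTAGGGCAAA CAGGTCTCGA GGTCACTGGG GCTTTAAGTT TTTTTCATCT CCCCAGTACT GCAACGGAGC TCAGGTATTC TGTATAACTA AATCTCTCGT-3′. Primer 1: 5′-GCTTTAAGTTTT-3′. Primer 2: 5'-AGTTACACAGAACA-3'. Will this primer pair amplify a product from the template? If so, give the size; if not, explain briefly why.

Primer 2 (AGTTACACAGAACA) does not match the top strand, and its reverse complement TGTTCTGTGTAACT does not match either.
With no annealing site for primer 2, no amplification occurs.

No product — primer 2 has no binding site in the template.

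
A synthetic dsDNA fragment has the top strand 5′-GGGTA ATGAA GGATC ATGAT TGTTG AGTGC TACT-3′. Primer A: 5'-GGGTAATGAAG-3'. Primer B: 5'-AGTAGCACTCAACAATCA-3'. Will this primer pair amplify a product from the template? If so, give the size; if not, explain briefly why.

Primer A (GGGTAATGAAG) matches the top strand at positions 1–11; it acts as a forward primer.
Primer B's reverse complement is TGATTGTTGAGTGCTACT, matching the top strand at positions 17–34; it acts as a reverse primer.
The 3' ends face each other across positions 1–34, giving a 34 bp product.

Yes — a 34 bp product.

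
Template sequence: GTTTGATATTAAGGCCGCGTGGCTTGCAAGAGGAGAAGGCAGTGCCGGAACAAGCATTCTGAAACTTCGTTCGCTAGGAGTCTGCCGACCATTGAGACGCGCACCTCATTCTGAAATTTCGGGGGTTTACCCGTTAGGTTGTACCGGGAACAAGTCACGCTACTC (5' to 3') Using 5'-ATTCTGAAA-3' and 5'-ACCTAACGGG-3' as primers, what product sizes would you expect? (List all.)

The forward primer ATTCTGAAA matches the top strand at positions 56–64, 108–116.
The reverse primer's reverse complement is CCCGTTAGGT, matching at positions 130–139.
Each forward site pairs with the reverse site to give a product ending at position 139: sizes 84, 32 bp.

84 bp, 32 bp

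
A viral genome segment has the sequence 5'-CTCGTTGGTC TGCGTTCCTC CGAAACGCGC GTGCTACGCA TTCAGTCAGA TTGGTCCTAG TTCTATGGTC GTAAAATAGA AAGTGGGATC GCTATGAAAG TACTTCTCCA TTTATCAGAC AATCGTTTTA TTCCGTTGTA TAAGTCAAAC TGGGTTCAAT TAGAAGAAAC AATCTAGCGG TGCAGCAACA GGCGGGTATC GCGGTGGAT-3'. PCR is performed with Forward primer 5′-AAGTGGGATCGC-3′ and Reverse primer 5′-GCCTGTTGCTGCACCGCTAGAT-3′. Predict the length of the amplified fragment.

The forward primer matches the template at positions 81–92.
The reverse primer's reverse complement is ATCTAGCGGTGCAGCAACAGGC, which matches the template at positions 172–193.
Product length = (reverse-primer end) − (forward-primer start) + 1 = 193 − 81 + 1 = 113 bp.

113 bp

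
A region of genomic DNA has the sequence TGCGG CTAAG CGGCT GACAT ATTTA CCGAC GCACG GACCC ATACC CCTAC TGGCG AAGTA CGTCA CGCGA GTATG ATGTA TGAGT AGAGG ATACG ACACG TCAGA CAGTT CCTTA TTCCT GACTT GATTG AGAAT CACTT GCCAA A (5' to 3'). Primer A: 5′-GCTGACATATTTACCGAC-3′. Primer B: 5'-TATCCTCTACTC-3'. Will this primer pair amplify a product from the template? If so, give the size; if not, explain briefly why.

Yes — an 81 bp product.

Primer A (GCTGACATATTTACCGAC) matches the top strand at positions 13–30; it acts as a forward primer.
Primer B's reverse complement is GAGTAGAGGATA, matching the top strand at positions 82–93; it acts as a reverse primer.
The 3' ends face each other across positions 13–93, giving an 81 bp product.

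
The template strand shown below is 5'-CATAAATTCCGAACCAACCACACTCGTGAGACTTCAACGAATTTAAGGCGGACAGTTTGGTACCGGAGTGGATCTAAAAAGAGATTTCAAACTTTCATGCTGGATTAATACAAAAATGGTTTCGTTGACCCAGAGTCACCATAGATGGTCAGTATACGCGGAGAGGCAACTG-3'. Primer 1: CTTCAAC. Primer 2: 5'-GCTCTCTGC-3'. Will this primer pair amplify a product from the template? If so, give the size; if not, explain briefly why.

Primer 2 (GCTCTCTGC) does not match the top strand, and its reverse complement GCAGAGAGC does not match either.
With no annealing site for primer 2, no amplification occurs.

No product — primer 2 has no binding site in the template.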